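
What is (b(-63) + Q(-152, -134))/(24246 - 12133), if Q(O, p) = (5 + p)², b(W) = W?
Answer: 16578/12113 ≈ 1.3686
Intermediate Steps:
(b(-63) + Q(-152, -134))/(24246 - 12133) = (-63 + (5 - 134)²)/(24246 - 12133) = (-63 + (-129)²)/12113 = (-63 + 16641)*(1/12113) = 16578*(1/12113) = 16578/12113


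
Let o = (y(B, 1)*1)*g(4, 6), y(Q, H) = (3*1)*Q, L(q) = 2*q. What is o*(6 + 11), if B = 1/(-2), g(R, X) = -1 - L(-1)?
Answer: -51/2 ≈ -25.500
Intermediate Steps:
g(R, X) = 1 (g(R, X) = -1 - 2*(-1) = -1 - 1*(-2) = -1 + 2 = 1)
B = -½ ≈ -0.50000
y(Q, H) = 3*Q
o = -3/2 (o = ((3*(-½))*1)*1 = -3/2*1*1 = -3/2*1 = -3/2 ≈ -1.5000)
o*(6 + 11) = -3*(6 + 11)/2 = -3/2*17 = -51/2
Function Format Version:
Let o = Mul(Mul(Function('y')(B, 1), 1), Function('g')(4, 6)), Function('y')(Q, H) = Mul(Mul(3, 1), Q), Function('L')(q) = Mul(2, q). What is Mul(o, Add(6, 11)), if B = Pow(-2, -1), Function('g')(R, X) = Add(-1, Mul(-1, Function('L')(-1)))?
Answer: Rational(-51, 2) ≈ -25.500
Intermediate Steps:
Function('g')(R, X) = 1 (Function('g')(R, X) = Add(-1, Mul(-1, Mul(2, -1))) = Add(-1, Mul(-1, -2)) = Add(-1, 2) = 1)
B = Rational(-1, 2) ≈ -0.50000
Function('y')(Q, H) = Mul(3, Q)
o = Rational(-3, 2) (o = Mul(Mul(Mul(3, Rational(-1, 2)), 1), 1) = Mul(Mul(Rational(-3, 2), 1), 1) = Mul(Rational(-3, 2), 1) = Rational(-3, 2) ≈ -1.5000)
Mul(o, Add(6, 11)) = Mul(Rational(-3, 2), Add(6, 11)) = Mul(Rational(-3, 2), 17) = Rational(-51, 2)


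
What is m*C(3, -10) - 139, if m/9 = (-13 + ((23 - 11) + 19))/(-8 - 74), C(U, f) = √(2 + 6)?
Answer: -139 - 162*√2/41 ≈ -144.59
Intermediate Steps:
C(U, f) = 2*√2 (C(U, f) = √8 = 2*√2)
m = -81/41 (m = 9*((-13 + ((23 - 11) + 19))/(-8 - 74)) = 9*((-13 + (12 + 19))/(-82)) = 9*((-13 + 31)*(-1/82)) = 9*(18*(-1/82)) = 9*(-9/41) = -81/41 ≈ -1.9756)
m*C(3, -10) - 139 = -162*√2/41 - 139 = -139 - 162*√2/41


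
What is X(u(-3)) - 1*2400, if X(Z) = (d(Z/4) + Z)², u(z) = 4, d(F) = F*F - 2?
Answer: -2391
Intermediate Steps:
d(F) = -2 + F² (d(F) = F² - 2 = -2 + F²)
X(Z) = (-2 + Z + Z²/16)² (X(Z) = ((-2 + (Z/4)²) + Z)² = ((-2 + Z²/16) + Z)² = (-2 + Z + Z²/16)²)
X(u(-3)) - 1*2400 = (-32 + 4² + 16*4)²/256 - 1*2400 = (-32 + 16 + 64)²/256 - 2400 = (1/256)*48² - 2400 = (1/256)*2304 - 2400 = 9 - 2400 = -2391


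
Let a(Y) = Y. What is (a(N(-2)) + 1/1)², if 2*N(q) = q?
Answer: 0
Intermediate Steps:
N(q) = q/2
(a(N(-2)) + 1/1)² = ((½)*(-2) + 1/1)² = (-1 + 1)² = 0² = 0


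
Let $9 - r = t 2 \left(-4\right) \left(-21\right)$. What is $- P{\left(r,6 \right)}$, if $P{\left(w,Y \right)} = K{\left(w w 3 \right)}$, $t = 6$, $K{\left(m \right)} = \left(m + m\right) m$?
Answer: $-17928107928018$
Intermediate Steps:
$K{\left(m \right)} = 2 m^{2}$ ($K{\left(m \right)} = 2 m m = 2 m^{2}$)
$r = -999$ ($r = 9 - 6 \cdot 2 \left(-4\right) \left(-21\right) = 9 - 12 \left(-4\right) \left(-21\right) = 9 - \left(-48\right) \left(-21\right) = 9 - 1008 = -999$)
$P{\left(w,Y \right)} = 18 w^{4}$ ($P{\left(w,Y \right)} = 2 \left(w w 3\right)^{2} = 2 \left(w^{2} \cdot 3\right)^{2} = 2 \left(3 w^{2}\right)^{2} = 2 \cdot 9 w^{4} = 18 w^{4}$)
$- P{\left(r,6 \right)} = - 18 \left(-999\right)^{4} = - 18 \cdot 996005996001 = \left(-1\right) 17928107928018 = -17928107928018$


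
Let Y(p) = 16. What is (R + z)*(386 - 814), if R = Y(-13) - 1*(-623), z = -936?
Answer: 127116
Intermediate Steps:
R = 639 (R = 16 - 1*(-623) = 16 + 623 = 639)
(R + z)*(386 - 814) = (639 - 936)*(386 - 814) = -297*(-428) = 127116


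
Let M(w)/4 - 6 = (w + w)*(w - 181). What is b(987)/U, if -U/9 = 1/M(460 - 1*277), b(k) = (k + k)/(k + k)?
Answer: -328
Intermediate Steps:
M(w) = 24 + 8*w*(-181 + w) (M(w) = 24 + 4*((w + w)*(w - 181)) = 24 + 4*((2*w)*(-181 + w)) = 24 + 4*(2*w*(-181 + w)) = 24 + 8*w*(-181 + w))
b(k) = 1 (b(k) = (2*k)/((2*k)) = (2*k)*(1/(2*k)) = 1)
U = -1/328 (U = -9/(24 - 1448*(460 - 1*277) + 8*(460 - 1*277)²) = -9/(24 - 1448*(460 - 277) + 8*(460 - 277)²) = -9/(24 - 1448*183 + 8*183²) = -9/(24 - 264984 + 8*33489) = -9/(24 - 264984 + 267912) = -9/2952 = -9*1/2952 = -1/328 ≈ -0.0030488)
b(987)/U = 1/(-1/328) = 1*(-328) = -328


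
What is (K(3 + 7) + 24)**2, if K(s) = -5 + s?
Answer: 841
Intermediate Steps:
(K(3 + 7) + 24)**2 = ((-5 + (3 + 7)) + 24)**2 = ((-5 + 10) + 24)**2 = (5 + 24)**2 = 29**2 = 841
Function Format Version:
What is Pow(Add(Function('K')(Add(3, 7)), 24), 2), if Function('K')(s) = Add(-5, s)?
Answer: 841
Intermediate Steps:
Pow(Add(Function('K')(Add(3, 7)), 24), 2) = Pow(Add(Add(-5, Add(3, 7)), 24), 2) = Pow(Add(Add(-5, 10), 24), 2) = Pow(Add(5, 24), 2) = Pow(29, 2) = 841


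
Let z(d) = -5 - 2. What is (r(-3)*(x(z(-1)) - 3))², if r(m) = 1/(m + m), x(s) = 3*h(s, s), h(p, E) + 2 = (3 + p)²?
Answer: 169/4 ≈ 42.250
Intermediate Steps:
h(p, E) = -2 + (3 + p)²
z(d) = -7
x(s) = -6 + 3*(3 + s)² (x(s) = 3*(-2 + (3 + s)²) = -6 + 3*(3 + s)²)
r(m) = 1/(2*m)
(r(-3)*(x(z(-1)) - 3))² = (((½)/(-3))*((-6 + 3*(3 - 7)²) - 3))² = (((½)*(-⅓))*((-6 + 3*(-4)²) - 3))² = (-((-6 + 3*16) - 3)/6)² = (-((-6 + 48) - 3)/6)² = (-(42 - 3)/6)² = (-⅙*39)² = (-13/2)² = 169/4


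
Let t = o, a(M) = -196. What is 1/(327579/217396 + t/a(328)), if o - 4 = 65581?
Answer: -5326202/1774213897 ≈ -0.0030020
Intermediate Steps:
o = 65585 (o = 4 + 65581 = 65585)
t = 65585
1/(327579/217396 + t/a(328)) = 1/(327579/217396 + 65585/(-196)) = 1/(327579*(1/217396) + 65585*(-1/196)) = 1/(327579/217396 - 65585/196) = 1/(-1774213897/5326202) = -5326202/1774213897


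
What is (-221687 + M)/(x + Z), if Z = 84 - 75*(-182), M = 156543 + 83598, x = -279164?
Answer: -9227/132715 ≈ -0.069525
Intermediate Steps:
M = 240141
Z = 13734 (Z = 84 + 13650 = 13734)
(-221687 + M)/(x + Z) = (-221687 + 240141)/(-279164 + 13734) = 18454/(-265430) = 18454*(-1/265430) = -9227/132715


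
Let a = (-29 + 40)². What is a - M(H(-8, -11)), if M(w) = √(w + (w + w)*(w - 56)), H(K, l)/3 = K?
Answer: 121 - 6*√106 ≈ 59.226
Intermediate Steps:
H(K, l) = 3*K
a = 121 (a = 11² = 121)
M(w) = √(w + 2*w*(-56 + w)) (M(w) = √(w + (2*w)*(-56 + w)) = √(w + 2*w*(-56 + w)))
a - M(H(-8, -11)) = 121 - √((3*(-8))*(-111 + 2*(3*(-8)))) = 121 - √(-24*(-111 + 2*(-24))) = 121 - √(-24*(-111 - 48)) = 121 - √(-24*(-159)) = 121 - √3816 = 121 - 6*√106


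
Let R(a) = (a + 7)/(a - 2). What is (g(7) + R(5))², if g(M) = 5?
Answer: 81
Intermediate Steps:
R(a) = (7 + a)/(-2 + a)
(g(7) + R(5))² = (5 + (7 + 5)/(-2 + 5))² = (5 + 12/3)² = (5 + (⅓)*12)² = (5 + 4)² = 9² = 81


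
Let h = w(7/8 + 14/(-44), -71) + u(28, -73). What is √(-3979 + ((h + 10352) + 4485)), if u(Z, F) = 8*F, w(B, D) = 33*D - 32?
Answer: √7899 ≈ 88.876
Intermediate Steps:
w(B, D) = -32 + 33*D
h = -2959 (h = (-32 + 33*(-71)) + 8*(-73) = (-32 - 2343) - 584 = -2375 - 584 = -2959)
√(-3979 + ((h + 10352) + 4485)) = √(-3979 + ((-2959 + 10352) + 4485)) = √(-3979 + (7393 + 4485)) = √(-3979 + 11878) = √7899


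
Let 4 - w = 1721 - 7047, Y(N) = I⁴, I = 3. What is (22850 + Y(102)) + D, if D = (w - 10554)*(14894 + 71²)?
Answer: -104117509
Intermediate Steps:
Y(N) = 81 (Y(N) = 3⁴ = 81)
w = 5330 (w = 4 - (1721 - 7047) = 4 - 1*(-5326) = 4 + 5326 = 5330)
D = -104140440 (D = (5330 - 10554)*(14894 + 71²) = -5224*(14894 + 5041) = -5224*19935 = -104140440)
(22850 + Y(102)) + D = (22850 + 81) - 104140440 = 22931 - 104140440 = -104117509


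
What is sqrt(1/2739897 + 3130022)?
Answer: sqrt(2610798498976829255)/913299 ≈ 1769.2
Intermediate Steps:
sqrt(1/2739897 + 3130022) = sqrt(8575937887735/2739897) = sqrt(2610798498976829255)/913299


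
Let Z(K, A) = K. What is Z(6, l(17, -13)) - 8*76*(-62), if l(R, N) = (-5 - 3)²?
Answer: 37702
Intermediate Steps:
l(R, N) = 64 (l(R, N) = (-8)² = 64)
Z(6, l(17, -13)) - 8*76*(-62) = 6 - 8*76*(-62) = 6 - 608*(-62) = 6 + 37696 = 37702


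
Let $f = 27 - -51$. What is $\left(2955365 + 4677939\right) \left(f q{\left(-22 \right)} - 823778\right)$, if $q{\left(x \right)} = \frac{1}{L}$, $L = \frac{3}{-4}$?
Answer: $-6288941766128$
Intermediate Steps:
$L = - \frac{3}{4}$ ($L = 3 \left(- \frac{1}{4}\right) = - \frac{3}{4} \approx -0.75$)
$f = 78$ ($f = 27 + 51 = 78$)
$q{\left(x \right)} = - \frac{4}{3}$ ($q{\left(x \right)} = \frac{1}{- \frac{3}{4}} = - \frac{4}{3}$)
$\left(2955365 + 4677939\right) \left(f q{\left(-22 \right)} - 823778\right) = \left(2955365 + 4677939\right) \left(78 \left(- \frac{4}{3}\right) - 823778\right) = 7633304 \left(-104 - 823778\right) = 7633304 \left(-823882\right) = -6288941766128$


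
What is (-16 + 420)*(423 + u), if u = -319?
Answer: 42016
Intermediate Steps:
(-16 + 420)*(423 + u) = (-16 + 420)*(423 - 319) = 404*104 = 42016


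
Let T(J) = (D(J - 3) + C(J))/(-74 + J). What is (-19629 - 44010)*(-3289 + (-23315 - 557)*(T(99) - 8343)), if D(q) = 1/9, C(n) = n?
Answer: -316709296287321/25 ≈ -1.2668e+13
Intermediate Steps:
D(q) = 1/9
T(J) = (1/9 + J)/(-74 + J)
(-19629 - 44010)*(-3289 + (-23315 - 557)*(T(99) - 8343)) = (-19629 - 44010)*(-3289 + (-23315 - 557)*((1/9 + 99)/(-74 + 99) - 8343)) = -63639*(-3289 - 23872*((892/9)/25 - 8343)) = -63639*(-3289 - 23872*((1/25)*(892/9) - 8343)) = -63639*(-3289 - 23872*(892/225 - 8343)) = -63639*(-3289 - 23872*(-1876283/225)) = -63639*(-3289 + 44790627776/225) = -63639*44789887751/225 = -316709296287321/25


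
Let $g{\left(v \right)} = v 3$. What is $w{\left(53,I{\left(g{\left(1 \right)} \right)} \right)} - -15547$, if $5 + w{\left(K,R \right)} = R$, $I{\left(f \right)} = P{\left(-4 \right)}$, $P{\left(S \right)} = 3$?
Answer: $15545$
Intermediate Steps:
$g{\left(v \right)} = 3 v$
$I{\left(f \right)} = 3$
$w{\left(K,R \right)} = -5 + R$
$w{\left(53,I{\left(g{\left(1 \right)} \right)} \right)} - -15547 = \left(-5 + 3\right) - -15547 = -2 + 15547 = 15545$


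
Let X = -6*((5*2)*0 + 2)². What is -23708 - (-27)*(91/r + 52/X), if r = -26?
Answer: -23861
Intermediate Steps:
X = -24 (X = -6*(10*0 + 2)² = -6*(0 + 2)² = -6*2² = -6*4 = -24)
-23708 - (-27)*(91/r + 52/X) = -23708 - (-27)*(91/(-26) + 52/(-24)) = -23708 - (-27)*(91*(-1/26) + 52*(-1/24)) = -23708 - (-27)*(-7/2 - 13/6) = -23708 - (-27)*(-17)/3 = -23708 - 1*153 = -23708 - 153 = -23861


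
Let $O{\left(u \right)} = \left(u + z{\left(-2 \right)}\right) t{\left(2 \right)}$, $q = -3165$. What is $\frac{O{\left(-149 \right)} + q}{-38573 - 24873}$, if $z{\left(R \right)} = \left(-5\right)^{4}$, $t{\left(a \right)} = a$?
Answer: $\frac{2213}{63446} \approx 0.03488$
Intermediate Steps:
$z{\left(R \right)} = 625$
$O{\left(u \right)} = 1250 + 2 u$ ($O{\left(u \right)} = \left(u + 625\right) 2 = \left(625 + u\right) 2 = 1250 + 2 u$)
$\frac{O{\left(-149 \right)} + q}{-38573 - 24873} = \frac{\left(1250 + 2 \left(-149\right)\right) - 3165}{-38573 - 24873} = \frac{\left(1250 - 298\right) - 3165}{-63446} = \left(952 - 3165\right) \left(- \frac{1}{63446}\right) = \left(-2213\right) \left(- \frac{1}{63446}\right) = \frac{2213}{63446}$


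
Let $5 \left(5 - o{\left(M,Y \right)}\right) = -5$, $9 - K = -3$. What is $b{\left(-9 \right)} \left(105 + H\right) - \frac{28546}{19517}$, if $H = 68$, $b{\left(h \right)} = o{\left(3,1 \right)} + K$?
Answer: $\frac{60747392}{19517} \approx 3112.5$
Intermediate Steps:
$K = 12$ ($K = 9 - -3 = 9 + 3 = 12$)
$o{\left(M,Y \right)} = 6$ ($o{\left(M,Y \right)} = 5 - -1 = 5 + 1 = 6$)
$b{\left(h \right)} = 18$ ($b{\left(h \right)} = 6 + 12 = 18$)
$b{\left(-9 \right)} \left(105 + H\right) - \frac{28546}{19517} = 18 \left(105 + 68\right) - \frac{28546}{19517} = 18 \cdot 173 - 28546 \cdot \frac{1}{19517} = 3114 - \frac{28546}{19517} = \frac{60747392}{19517}$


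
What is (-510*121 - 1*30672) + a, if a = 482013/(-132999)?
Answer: -4095731877/44333 ≈ -92386.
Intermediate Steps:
a = -160671/44333 (a = 482013*(-1/132999) = -160671/44333 ≈ -3.6242)
(-510*121 - 1*30672) + a = (-510*121 - 1*30672) - 160671/44333 = (-61710 - 30672) - 160671/44333 = -92382 - 160671/44333 = -4095731877/44333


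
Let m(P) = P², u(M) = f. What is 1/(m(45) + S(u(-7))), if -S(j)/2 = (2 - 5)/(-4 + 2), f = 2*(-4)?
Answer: 1/2022 ≈ 0.00049456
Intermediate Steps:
f = -8
u(M) = -8
S(j) = -3 (S(j) = -2*(2 - 5)/(-4 + 2) = -(-6)/(-2) = -(-6)*(-1)/2 = -2*3/2 = -3)
1/(m(45) + S(u(-7))) = 1/(45² - 3) = 1/(2025 - 3) = 1/2022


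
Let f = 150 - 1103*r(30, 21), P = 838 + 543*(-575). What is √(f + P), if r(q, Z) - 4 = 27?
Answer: I*√345430 ≈ 587.73*I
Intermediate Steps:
r(q, Z) = 31 (r(q, Z) = 4 + 27 = 31)
P = -311387 (P = 838 - 312225 = -311387)
f = -34043 (f = 150 - 1103*31 = 150 - 34193 = -34043)
√(f + P) = √(-34043 - 311387) = √(-345430) = I*√345430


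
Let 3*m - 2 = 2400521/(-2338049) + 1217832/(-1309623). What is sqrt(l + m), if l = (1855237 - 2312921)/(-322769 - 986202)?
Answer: sqrt(5524077867731344556928193113943)/3895063592784473 ≈ 0.60341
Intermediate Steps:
l = 457684/1308971 (l = -457684/(-1308971) = -457684*(-1/1308971) = 457684/1308971 ≈ 0.34965)
m = 43018169/2975668363 (m = 2/3 + (2400521/(-2338049) + 1217832/(-1309623))/3 = 2/3 + (2400521*(-1/2338049) + 1217832*(-1/1309623))/3 = 2/3 + (-2400521/2338049 - 57992/62363)/3 = 2/3 + (1/3)*(-5822282219/2975668363) = 2/3 - 5822282219/8927005089 = 43018169/2975668363 ≈ 0.014457)
sqrt(l + m) = sqrt(457684/1308971 + 43018169/2975668363) = sqrt(1418225334745391/3895063592784473) = sqrt(5524077867731344556928193113943)/3895063592784473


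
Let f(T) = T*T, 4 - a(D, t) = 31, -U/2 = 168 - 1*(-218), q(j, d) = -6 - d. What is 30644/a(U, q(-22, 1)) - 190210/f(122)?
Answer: -230620483/200934 ≈ -1147.7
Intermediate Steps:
U = -772 (U = -2*(168 - 1*(-218)) = -2*(168 + 218) = -2*386 = -772)
a(D, t) = -27 (a(D, t) = 4 - 1*31 = 4 - 31 = -27)
f(T) = T**2
30644/a(U, q(-22, 1)) - 190210/f(122) = 30644/(-27) - 190210/(122**2) = 30644*(-1/27) - 190210/14884 = -30644/27 - 190210*1/14884 = -30644/27 - 95105/7442 = -230620483/200934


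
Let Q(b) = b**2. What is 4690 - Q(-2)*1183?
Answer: -42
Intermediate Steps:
4690 - Q(-2)*1183 = 4690 - (-2)**2*1183 = 4690 - 4*1183 = 4690 - 1*4732 = 4690 - 4732 = -42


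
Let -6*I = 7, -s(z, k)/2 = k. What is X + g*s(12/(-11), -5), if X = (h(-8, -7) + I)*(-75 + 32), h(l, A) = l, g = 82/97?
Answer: 234325/582 ≈ 402.62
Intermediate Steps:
g = 82/97 (g = 82*(1/97) = 82/97 ≈ 0.84536)
s(z, k) = -2*k
I = -7/6 (I = -1/6*7 = -7/6 ≈ -1.1667)
X = 2365/6 (X = (-8 - 7/6)*(-75 + 32) = -55/6*(-43) = 2365/6 ≈ 394.17)
X + g*s(12/(-11), -5) = 2365/6 + 82*(-2*(-5))/97 = 2365/6 + (82/97)*10 = 2365/6 + 820/97 = 234325/582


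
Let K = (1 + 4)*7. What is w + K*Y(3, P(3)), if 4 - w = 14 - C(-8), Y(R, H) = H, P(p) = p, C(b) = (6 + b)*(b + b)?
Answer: 127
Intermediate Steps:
C(b) = 2*b*(6 + b) (C(b) = (6 + b)*(2*b) = 2*b*(6 + b))
w = 22 (w = 4 - (14 - 2*(-8)*(6 - 8)) = 4 - (14 - 2*(-8)*(-2)) = 4 - (14 - 1*32) = 4 - (14 - 32) = 4 - 1*(-18) = 4 + 18 = 22)
K = 35 (K = 5*7 = 35)
w + K*Y(3, P(3)) = 22 + 35*3 = 22 + 105 = 127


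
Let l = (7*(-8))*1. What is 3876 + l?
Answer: 3820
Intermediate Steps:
l = -56 (l = -56*1 = -56)
3876 + l = 3876 - 56 = 3820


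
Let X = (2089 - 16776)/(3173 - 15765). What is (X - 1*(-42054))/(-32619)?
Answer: -529558655/410738448 ≈ -1.2893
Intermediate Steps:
X = 14687/12592 (X = -14687/(-12592) = -14687*(-1/12592) = 14687/12592 ≈ 1.1664)
(X - 1*(-42054))/(-32619) = (14687/12592 - 1*(-42054))/(-32619) = (14687/12592 + 42054)*(-1/32619) = (529558655/12592)*(-1/32619) = -529558655/410738448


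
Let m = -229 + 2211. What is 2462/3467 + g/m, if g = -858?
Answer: 952499/3435797 ≈ 0.27723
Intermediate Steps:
m = 1982
2462/3467 + g/m = 2462/3467 - 858/1982 = 2462*(1/3467) - 858*1/1982 = 2462/3467 - 429/991 = 952499/3435797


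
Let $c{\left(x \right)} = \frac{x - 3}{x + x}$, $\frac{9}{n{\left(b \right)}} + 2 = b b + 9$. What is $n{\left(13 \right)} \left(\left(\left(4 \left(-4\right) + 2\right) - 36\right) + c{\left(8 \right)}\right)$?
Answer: $- \frac{7155}{2816} \approx -2.5408$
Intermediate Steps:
$n{\left(b \right)} = \frac{9}{7 + b^{2}}$ ($n{\left(b \right)} = \frac{9}{-2 + \left(b b + 9\right)} = \frac{9}{-2 + \left(b^{2} + 9\right)} = \frac{9}{-2 + \left(9 + b^{2}\right)} = \frac{9}{7 + b^{2}}$)
$c{\left(x \right)} = \frac{-3 + x}{2 x}$
$n{\left(13 \right)} \left(\left(\left(4 \left(-4\right) + 2\right) - 36\right) + c{\left(8 \right)}\right) = \frac{9}{7 + 13^{2}} \left(\left(\left(4 \left(-4\right) + 2\right) - 36\right) + \frac{-3 + 8}{2 \cdot 8}\right) = \frac{9}{7 + 169} \left(\left(\left(-16 + 2\right) - 36\right) + \frac{1}{2} \cdot \frac{1}{8} \cdot 5\right) = \frac{9}{176} \left(\left(-14 - 36\right) + \frac{5}{16}\right) = 9 \cdot \frac{1}{176} \left(-50 + \frac{5}{16}\right) = \frac{9}{176} \left(- \frac{795}{16}\right) = - \frac{7155}{2816}$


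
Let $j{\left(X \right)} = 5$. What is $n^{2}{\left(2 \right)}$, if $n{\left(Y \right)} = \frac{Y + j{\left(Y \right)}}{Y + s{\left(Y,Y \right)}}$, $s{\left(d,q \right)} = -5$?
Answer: $\frac{49}{9} \approx 5.4444$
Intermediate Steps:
$n{\left(Y \right)} = \frac{5 + Y}{-5 + Y}$ ($n{\left(Y \right)} = \frac{Y + 5}{Y - 5} = \frac{5 + Y}{-5 + Y}$)
$n^{2}{\left(2 \right)} = \left(\frac{5 + 2}{-5 + 2}\right)^{2} = \left(\frac{1}{-3} \cdot 7\right)^{2} = \left(\left(- \frac{1}{3}\right) 7\right)^{2} = \left(- \frac{7}{3}\right)^{2} = \frac{49}{9}$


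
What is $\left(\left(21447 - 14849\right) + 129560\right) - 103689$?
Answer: $32469$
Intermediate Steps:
$\left(\left(21447 - 14849\right) + 129560\right) - 103689 = \left(6598 + 129560\right) - 103689 = 136158 - 103689 = 32469$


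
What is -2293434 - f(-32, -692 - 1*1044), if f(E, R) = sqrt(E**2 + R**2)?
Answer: -2293434 - 8*sqrt(47105) ≈ -2.2952e+6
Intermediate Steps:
-2293434 - f(-32, -692 - 1*1044) = -2293434 - sqrt((-32)**2 + (-692 - 1*1044)**2) = -2293434 - sqrt(1024 + (-692 - 1044)**2) = -2293434 - sqrt(1024 + (-1736)**2) = -2293434 - sqrt(1024 + 3013696) = -2293434 - sqrt(3014720) = -2293434 - 8*sqrt(47105)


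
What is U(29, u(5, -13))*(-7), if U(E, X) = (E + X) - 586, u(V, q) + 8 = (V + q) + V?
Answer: 3976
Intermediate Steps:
u(V, q) = -8 + q + 2*V (u(V, q) = -8 + ((V + q) + V) = -8 + (q + 2*V) = -8 + q + 2*V)
U(E, X) = -586 + E + X
U(29, u(5, -13))*(-7) = (-586 + 29 + (-8 - 13 + 2*5))*(-7) = (-586 + 29 + (-8 - 13 + 10))*(-7) = (-586 + 29 - 11)*(-7) = -568*(-7) = 3976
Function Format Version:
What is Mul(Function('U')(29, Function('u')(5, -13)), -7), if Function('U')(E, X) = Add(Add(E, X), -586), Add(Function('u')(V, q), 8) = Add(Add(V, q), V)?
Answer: 3976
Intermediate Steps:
Function('u')(V, q) = Add(-8, q, Mul(2, V)) (Function('u')(V, q) = Add(-8, Add(Add(V, q), V)) = Add(-8, Add(q, Mul(2, V))) = Add(-8, q, Mul(2, V)))
Function('U')(E, X) = Add(-586, E, X)
Mul(Function('U')(29, Function('u')(5, -13)), -7) = Mul(Add(-586, 29, Add(-8, -13, Mul(2, 5))), -7) = Mul(Add(-586, 29, Add(-8, -13, 10)), -7) = Mul(Add(-586, 29, -11), -7) = Mul(-568, -7) = 3976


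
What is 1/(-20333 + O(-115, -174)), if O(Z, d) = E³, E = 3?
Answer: -1/20306 ≈ -4.9247e-5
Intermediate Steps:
O(Z, d) = 27 (O(Z, d) = 3³ = 27)
1/(-20333 + O(-115, -174)) = 1/(-20333 + 27) = 1/(-20306) = -1/20306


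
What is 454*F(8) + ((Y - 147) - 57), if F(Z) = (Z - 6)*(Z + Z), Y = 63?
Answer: 14387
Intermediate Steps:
F(Z) = 2*Z*(-6 + Z) (F(Z) = (-6 + Z)*(2*Z) = 2*Z*(-6 + Z))
454*F(8) + ((Y - 147) - 57) = 454*(2*8*(-6 + 8)) + ((63 - 147) - 57) = 454*(2*8*2) + (-84 - 57) = 454*32 - 141 = 14528 - 141 = 14387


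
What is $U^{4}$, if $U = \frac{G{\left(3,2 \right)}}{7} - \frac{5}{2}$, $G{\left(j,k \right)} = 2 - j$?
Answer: $\frac{1874161}{38416} \approx 48.786$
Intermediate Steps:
$U = - \frac{37}{14}$ ($U = \frac{2 - 3}{7} - \frac{5}{2} = \left(2 - 3\right) \frac{1}{7} - \frac{5}{2} = \left(-1\right) \frac{1}{7} - \frac{5}{2} = - \frac{1}{7} - \frac{5}{2} = - \frac{37}{14} \approx -2.6429$)
$U^{4} = \left(- \frac{37}{14}\right)^{4} = \frac{1874161}{38416}$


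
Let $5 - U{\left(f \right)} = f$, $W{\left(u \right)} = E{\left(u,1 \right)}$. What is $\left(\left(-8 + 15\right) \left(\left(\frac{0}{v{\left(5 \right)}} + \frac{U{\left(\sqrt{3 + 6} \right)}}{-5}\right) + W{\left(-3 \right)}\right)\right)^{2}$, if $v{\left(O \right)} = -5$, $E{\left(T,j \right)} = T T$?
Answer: $\frac{90601}{25} \approx 3624.0$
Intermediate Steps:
$E{\left(T,j \right)} = T^{2}$
$W{\left(u \right)} = u^{2}$
$U{\left(f \right)} = 5 - f$
$\left(\left(-8 + 15\right) \left(\left(\frac{0}{v{\left(5 \right)}} + \frac{U{\left(\sqrt{3 + 6} \right)}}{-5}\right) + W{\left(-3 \right)}\right)\right)^{2} = \left(\left(-8 + 15\right) \left(\left(\frac{0}{-5} + \frac{5 - \sqrt{3 + 6}}{-5}\right) + \left(-3\right)^{2}\right)\right)^{2} = \left(7 \left(\left(0 \left(- \frac{1}{5}\right) + \left(5 - \sqrt{9}\right) \left(- \frac{1}{5}\right)\right) + 9\right)\right)^{2} = \left(7 \left(\left(0 + \left(5 - 3\right) \left(- \frac{1}{5}\right)\right) + 9\right)\right)^{2} = \left(7 \left(\left(0 + 2 \left(- \frac{1}{5}\right)\right) + 9\right)\right)^{2} = \left(7 \left(\left(0 - \frac{2}{5}\right) + 9\right)\right)^{2} = \left(7 \left(- \frac{2}{5} + 9\right)\right)^{2} = \left(7 \cdot \frac{43}{5}\right)^{2} = \left(\frac{301}{5}\right)^{2} = \frac{90601}{25}$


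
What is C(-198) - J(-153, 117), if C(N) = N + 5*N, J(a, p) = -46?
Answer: -1142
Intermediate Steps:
C(N) = 6*N
C(-198) - J(-153, 117) = 6*(-198) - 1*(-46) = -1188 + 46 = -1142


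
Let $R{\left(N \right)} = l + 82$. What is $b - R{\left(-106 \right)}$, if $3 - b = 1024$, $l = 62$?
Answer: $-1165$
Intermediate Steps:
$R{\left(N \right)} = 144$ ($R{\left(N \right)} = 62 + 82 = 144$)
$b = -1021$ ($b = 3 - 1024 = -1021$)
$b - R{\left(-106 \right)} = -1021 - 144 = -1165$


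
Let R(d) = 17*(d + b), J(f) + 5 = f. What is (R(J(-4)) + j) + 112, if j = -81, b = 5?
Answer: -37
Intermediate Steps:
J(f) = -5 + f
R(d) = 85 + 17*d (R(d) = 17*(d + 5) = 17*(5 + d) = 85 + 17*d)
(R(J(-4)) + j) + 112 = ((85 + 17*(-5 - 4)) - 81) + 112 = ((85 + 17*(-9)) - 81) + 112 = ((85 - 153) - 81) + 112 = (-68 - 81) + 112 = -149 + 112 = -37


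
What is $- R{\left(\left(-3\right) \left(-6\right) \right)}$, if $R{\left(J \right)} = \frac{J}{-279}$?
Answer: $\frac{2}{31} \approx 0.064516$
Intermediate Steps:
$R{\left(J \right)} = - \frac{J}{279}$ ($R{\left(J \right)} = J \left(- \frac{1}{279}\right) = - \frac{J}{279}$)
$- R{\left(\left(-3\right) \left(-6\right) \right)} = - \frac{\left(-1\right) \left(\left(-3\right) \left(-6\right)\right)}{279} = - \frac{\left(-1\right) 18}{279} = \left(-1\right) \left(- \frac{2}{31}\right) = \frac{2}{31}$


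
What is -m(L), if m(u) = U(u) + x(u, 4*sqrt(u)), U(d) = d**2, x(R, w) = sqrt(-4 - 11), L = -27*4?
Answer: -11664 - I*sqrt(15) ≈ -11664.0 - 3.873*I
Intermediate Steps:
L = -108
x(R, w) = I*sqrt(15) (x(R, w) = sqrt(-15) = I*sqrt(15))
m(u) = u**2 + I*sqrt(15)
-m(L) = -((-108)**2 + I*sqrt(15)) = -(11664 + I*sqrt(15)) = -11664 - I*sqrt(15)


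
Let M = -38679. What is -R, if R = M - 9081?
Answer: 47760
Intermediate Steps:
R = -47760 (R = -38679 - 9081 = -47760)
-R = -1*(-47760) = 47760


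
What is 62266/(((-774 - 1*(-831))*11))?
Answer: 62266/627 ≈ 99.308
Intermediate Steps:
62266/(((-774 - 1*(-831))*11)) = 62266/(((-774 + 831)*11)) = 62266/((57*11)) = 62266/627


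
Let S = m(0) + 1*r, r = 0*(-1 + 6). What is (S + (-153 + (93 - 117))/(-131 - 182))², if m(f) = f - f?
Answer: 31329/97969 ≈ 0.31978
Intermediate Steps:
m(f) = 0
r = 0 (r = 0*5 = 0)
S = 0 (S = 0 + 1*0 = 0 + 0 = 0)
(S + (-153 + (93 - 117))/(-131 - 182))² = (0 + (-153 + (93 - 117))/(-131 - 182))² = (0 + (-153 - 24)/(-313))² = (0 - 177*(-1/313))² = (0 + 177/313)² = (177/313)² = 31329/97969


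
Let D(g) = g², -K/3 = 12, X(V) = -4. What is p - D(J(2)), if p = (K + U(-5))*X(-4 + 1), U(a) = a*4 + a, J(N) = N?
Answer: 240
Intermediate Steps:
U(a) = 5*a (U(a) = 4*a + a = 5*a)
K = -36 (K = -3*12 = -36)
p = 244 (p = (-36 + 5*(-5))*(-4) = (-36 - 25)*(-4) = -61*(-4) = 244)
p - D(J(2)) = 244 - 1*2² = 244 - 1*4 = 244 - 4 = 240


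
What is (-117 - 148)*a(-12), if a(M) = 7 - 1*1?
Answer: -1590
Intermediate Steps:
a(M) = 6 (a(M) = 7 - 1 = 6)
(-117 - 148)*a(-12) = (-117 - 148)*6 = -265*6 = -1590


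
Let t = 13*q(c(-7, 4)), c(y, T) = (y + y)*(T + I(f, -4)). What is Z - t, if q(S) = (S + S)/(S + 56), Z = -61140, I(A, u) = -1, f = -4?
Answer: -61062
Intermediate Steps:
c(y, T) = 2*y*(-1 + T) (c(y, T) = (y + y)*(T - 1) = (2*y)*(-1 + T) = 2*y*(-1 + T))
q(S) = 2*S/(56 + S) (q(S) = (2*S)/(56 + S) = 2*S/(56 + S))
t = -78 (t = 13*(2*(2*(-7)*(-1 + 4))/(56 + 2*(-7)*(-1 + 4))) = 13*(2*(2*(-7)*3)/(56 + 2*(-7)*3)) = 13*(2*(-42)/(56 - 42)) = 13*(2*(-42)/14) = 13*(2*(-42)*(1/14)) = 13*(-6) = -78)
Z - t = -61140 - 1*(-78) = -61140 + 78 = -61062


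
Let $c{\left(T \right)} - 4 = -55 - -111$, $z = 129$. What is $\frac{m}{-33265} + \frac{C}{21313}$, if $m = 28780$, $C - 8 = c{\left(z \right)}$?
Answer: $- \frac{122225224}{141795389} \approx -0.86198$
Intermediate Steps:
$c{\left(T \right)} = 60$ ($c{\left(T \right)} = 4 - -56 = 4 + \left(-55 + 111\right) = 4 + 56 = 60$)
$C = 68$ ($C = 8 + 60 = 68$)
$\frac{m}{-33265} + \frac{C}{21313} = \frac{28780}{-33265} + \frac{68}{21313} = 28780 \left(- \frac{1}{33265}\right) + 68 \cdot \frac{1}{21313} = - \frac{5756}{6653} + \frac{68}{21313} = - \frac{122225224}{141795389}$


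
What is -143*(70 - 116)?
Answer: 6578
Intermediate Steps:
-143*(70 - 116) = -143*(-46) = 6578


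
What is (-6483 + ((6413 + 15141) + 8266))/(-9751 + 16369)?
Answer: 7779/2206 ≈ 3.5263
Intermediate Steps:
(-6483 + ((6413 + 15141) + 8266))/(-9751 + 16369) = (-6483 + (21554 + 8266))/6618 = (-6483 + 29820)*(1/6618) = 23337*(1/6618) = 7779/2206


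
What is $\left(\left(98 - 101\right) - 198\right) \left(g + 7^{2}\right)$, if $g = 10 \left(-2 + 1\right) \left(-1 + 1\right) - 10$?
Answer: $-7839$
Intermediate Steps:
$g = -10$ ($g = 10 \left(\left(-1\right) 0\right) - 10 = 10 \cdot 0 - 10 = 0 - 10 = -10$)
$\left(\left(98 - 101\right) - 198\right) \left(g + 7^{2}\right) = \left(\left(98 - 101\right) - 198\right) \left(-10 + 7^{2}\right) = \left(\left(98 - 101\right) - 198\right) \left(-10 + 49\right) = \left(-3 - 198\right) 39 = \left(-201\right) 39 = -7839$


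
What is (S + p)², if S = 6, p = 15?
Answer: 441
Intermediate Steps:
(S + p)² = (6 + 15)² = 21² = 441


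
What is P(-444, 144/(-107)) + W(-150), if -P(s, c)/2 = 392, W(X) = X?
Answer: -934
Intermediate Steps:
P(s, c) = -784 (P(s, c) = -2*392 = -784)
P(-444, 144/(-107)) + W(-150) = -784 - 150 = -934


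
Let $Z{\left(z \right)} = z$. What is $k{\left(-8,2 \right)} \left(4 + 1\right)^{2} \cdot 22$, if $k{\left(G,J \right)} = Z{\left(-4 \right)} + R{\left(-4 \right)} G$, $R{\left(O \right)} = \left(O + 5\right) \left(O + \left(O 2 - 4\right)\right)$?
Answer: $68200$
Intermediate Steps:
$R{\left(O \right)} = \left(-4 + 3 O\right) \left(5 + O\right)$ ($R{\left(O \right)} = \left(5 + O\right) \left(O + \left(2 O - 4\right)\right) = \left(5 + O\right) \left(O + \left(-4 + 2 O\right)\right) = \left(5 + O\right) \left(-4 + 3 O\right) = \left(-4 + 3 O\right) \left(5 + O\right)$)
$k{\left(G,J \right)} = -4 - 16 G$ ($k{\left(G,J \right)} = -4 + \left(-20 + 3 \left(-4\right)^{2} + 11 \left(-4\right)\right) G = -4 + \left(-20 + 3 \cdot 16 - 44\right) G = -4 + \left(-20 + 48 - 44\right) G = -4 - 16 G$)
$k{\left(-8,2 \right)} \left(4 + 1\right)^{2} \cdot 22 = \left(-4 - -128\right) \left(4 + 1\right)^{2} \cdot 22 = \left(-4 + 128\right) 5^{2} \cdot 22 = 124 \cdot 25 \cdot 22 = 3100 \cdot 22 = 68200$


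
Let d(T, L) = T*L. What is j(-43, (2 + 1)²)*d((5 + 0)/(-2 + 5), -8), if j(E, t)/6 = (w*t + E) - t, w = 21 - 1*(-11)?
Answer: -18880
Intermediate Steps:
w = 32 (w = 21 + 11 = 32)
d(T, L) = L*T
j(E, t) = 6*E + 186*t (j(E, t) = 6*((32*t + E) - t) = 6*((E + 32*t) - t) = 6*(E + 31*t) = 6*E + 186*t)
j(-43, (2 + 1)²)*d((5 + 0)/(-2 + 5), -8) = (6*(-43) + 186*(2 + 1)²)*(-8*(5 + 0)/(-2 + 5)) = (-258 + 186*3²)*(-40/3) = (-258 + 186*9)*(-40/3) = (-258 + 1674)*(-8*5/3) = 1416*(-40/3) = -18880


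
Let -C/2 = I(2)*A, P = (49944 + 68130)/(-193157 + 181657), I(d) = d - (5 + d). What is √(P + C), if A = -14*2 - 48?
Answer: I*√1018678510/1150 ≈ 27.754*I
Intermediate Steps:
I(d) = -5 (I(d) = d + (-5 - d) = -5)
A = -76 (A = -28 - 48 = -76)
P = -59037/5750 (P = 118074/(-11500) = 118074*(-1/11500) = -59037/5750 ≈ -10.267)
C = -760 (C = -(-10)*(-76) = -2*380 = -760)
√(P + C) = √(-59037/5750 - 760) = √(-4429037/5750) = I*√1018678510/1150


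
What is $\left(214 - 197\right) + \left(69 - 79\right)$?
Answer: $7$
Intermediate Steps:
$\left(214 - 197\right) + \left(69 - 79\right) = 17 + \left(69 - 79\right) = 17 - 10 = 7$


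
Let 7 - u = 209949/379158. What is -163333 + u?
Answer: -20642189819/126386 ≈ -1.6333e+5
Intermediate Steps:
u = 814719/126386 (u = 7 - 209949/379158 = 7 - 1*69983/126386 = 7 - 69983/126386 = 814719/126386 ≈ 6.4463)
-163333 + u = -163333 + 814719/126386 = -20642189819/126386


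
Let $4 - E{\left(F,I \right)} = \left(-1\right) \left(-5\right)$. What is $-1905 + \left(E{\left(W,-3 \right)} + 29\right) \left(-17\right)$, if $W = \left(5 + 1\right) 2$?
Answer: $-2381$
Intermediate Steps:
$W = 12$ ($W = 6 \cdot 2 = 12$)
$E{\left(F,I \right)} = -1$ ($E{\left(F,I \right)} = 4 - \left(-1\right) \left(-5\right) = 4 - 5 = -1$)
$-1905 + \left(E{\left(W,-3 \right)} + 29\right) \left(-17\right) = -1905 + \left(-1 + 29\right) \left(-17\right) = -1905 + 28 \left(-17\right) = -1905 - 476 = -2381$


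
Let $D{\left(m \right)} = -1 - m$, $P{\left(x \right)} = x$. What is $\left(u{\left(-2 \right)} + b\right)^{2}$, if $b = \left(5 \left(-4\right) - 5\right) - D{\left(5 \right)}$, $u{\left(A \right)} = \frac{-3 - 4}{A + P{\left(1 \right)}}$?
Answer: $144$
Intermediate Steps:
$u{\left(A \right)} = - \frac{7}{1 + A}$ ($u{\left(A \right)} = \frac{-3 - 4}{A + 1} = - \frac{7}{1 + A}$)
$b = -19$ ($b = \left(5 \left(-4\right) - 5\right) - \left(-1 - 5\right) = \left(-20 - 5\right) - \left(-1 - 5\right) = -25 - -6 = -25 + 6 = -19$)
$\left(u{\left(-2 \right)} + b\right)^{2} = \left(- \frac{7}{1 - 2} - 19\right)^{2} = \left(- \frac{7}{-1} - 19\right)^{2} = \left(\left(-7\right) \left(-1\right) - 19\right)^{2} = \left(7 - 19\right)^{2} = \left(-12\right)^{2} = 144$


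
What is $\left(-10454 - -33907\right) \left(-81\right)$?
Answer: $-1899693$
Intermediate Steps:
$\left(-10454 - -33907\right) \left(-81\right) = \left(-10454 + 33907\right) \left(-81\right) = 23453 \left(-81\right) = -1899693$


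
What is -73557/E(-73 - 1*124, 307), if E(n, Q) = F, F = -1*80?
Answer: 73557/80 ≈ 919.46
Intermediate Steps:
F = -80
E(n, Q) = -80
-73557/E(-73 - 1*124, 307) = -73557/(-80) = -73557*(-1/80) = 73557/80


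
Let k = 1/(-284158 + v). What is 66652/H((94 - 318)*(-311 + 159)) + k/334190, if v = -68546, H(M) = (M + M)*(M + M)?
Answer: 807594221293/56185400026398720 ≈ 1.4374e-5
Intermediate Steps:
H(M) = 4*M**2 (H(M) = (2*M)*(2*M) = 4*M**2)
k = -1/352704 (k = 1/(-284158 - 68546) = 1/(-352704) = -1/352704 ≈ -2.8352e-6)
66652/H((94 - 318)*(-311 + 159)) + k/334190 = 66652/((4*((94 - 318)*(-311 + 159))**2)) - 1/352704/334190 = 66652/((4*(-224*(-152))**2)) - 1/352704*1/334190 = 66652/((4*34048**2)) - 1/117870149760 = 66652/((4*1159266304)) - 1/117870149760 = 66652/4637065216 - 1/117870149760 = 66652*(1/4637065216) - 1/117870149760 = 877/61014016 - 1/117870149760 = 807594221293/56185400026398720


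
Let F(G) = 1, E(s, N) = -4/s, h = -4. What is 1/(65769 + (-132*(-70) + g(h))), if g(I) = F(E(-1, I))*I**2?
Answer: 1/75025 ≈ 1.3329e-5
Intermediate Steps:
g(I) = I**2 (g(I) = 1*I**2 = I**2)
1/(65769 + (-132*(-70) + g(h))) = 1/(65769 + (-132*(-70) + (-4)**2)) = 1/(65769 + (9240 + 16)) = 1/(65769 + 9256) = 1/75025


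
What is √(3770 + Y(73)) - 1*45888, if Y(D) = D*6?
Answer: -45888 + 4*√263 ≈ -45823.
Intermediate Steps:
Y(D) = 6*D
√(3770 + Y(73)) - 1*45888 = √(3770 + 6*73) - 1*45888 = √(3770 + 438) - 45888 = √4208 - 45888 = 4*√263 - 45888 = -45888 + 4*√263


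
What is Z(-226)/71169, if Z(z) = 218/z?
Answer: -109/8042097 ≈ -1.3554e-5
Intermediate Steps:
Z(-226)/71169 = (218/(-226))/71169 = (218*(-1/226))*(1/71169) = -109/113*1/71169 = -109/8042097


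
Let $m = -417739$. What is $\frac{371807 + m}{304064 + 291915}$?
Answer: $- \frac{45932}{595979} \approx -0.07707$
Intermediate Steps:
$\frac{371807 + m}{304064 + 291915} = \frac{371807 - 417739}{304064 + 291915} = - \frac{45932}{595979}$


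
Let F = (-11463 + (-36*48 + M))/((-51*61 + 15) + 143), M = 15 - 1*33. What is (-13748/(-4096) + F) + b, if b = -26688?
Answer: -80677420459/3023872 ≈ -26680.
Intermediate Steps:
M = -18 (M = 15 - 33 = -18)
F = 13209/2953 (F = (-11463 + (-36*48 - 18))/((-51*61 + 15) + 143) = (-11463 + (-1728 - 18))/((-3111 + 15) + 143) = (-11463 - 1746)/(-3096 + 143) = -13209/(-2953) = -13209*(-1/2953) = 13209/2953 ≈ 4.4731)
(-13748/(-4096) + F) + b = (-13748/(-4096) + 13209/2953) - 26688 = (-13748*(-1/4096) + 13209/2953) - 26688 = (3437/1024 + 13209/2953) - 26688 = 23675477/3023872 - 26688 = -80677420459/3023872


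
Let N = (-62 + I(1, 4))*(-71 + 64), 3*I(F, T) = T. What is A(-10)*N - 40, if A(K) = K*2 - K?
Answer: -12860/3 ≈ -4286.7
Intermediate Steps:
I(F, T) = T/3
A(K) = K (A(K) = 2*K - K = K)
N = 1274/3 (N = (-62 + (⅓)*4)*(-71 + 64) = (-62 + 4/3)*(-7) = -182/3*(-7) = 1274/3 ≈ 424.67)
A(-10)*N - 40 = -10*1274/3 - 40 = -12740/3 - 40 = -12860/3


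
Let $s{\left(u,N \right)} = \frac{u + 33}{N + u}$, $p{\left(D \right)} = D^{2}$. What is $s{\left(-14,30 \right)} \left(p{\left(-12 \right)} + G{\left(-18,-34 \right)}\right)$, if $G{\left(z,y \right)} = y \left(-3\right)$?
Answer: $\frac{2337}{8} \approx 292.13$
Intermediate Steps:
$s{\left(u,N \right)} = \frac{33 + u}{N + u}$
$G{\left(z,y \right)} = - 3 y$
$s{\left(-14,30 \right)} \left(p{\left(-12 \right)} + G{\left(-18,-34 \right)}\right) = \frac{33 - 14}{30 - 14} \left(\left(-12\right)^{2} - -102\right) = \frac{1}{16} \cdot 19 \left(144 + 102\right) = \frac{1}{16} \cdot 19 \cdot 246 = \frac{19}{16} \cdot 246 = \frac{2337}{8}$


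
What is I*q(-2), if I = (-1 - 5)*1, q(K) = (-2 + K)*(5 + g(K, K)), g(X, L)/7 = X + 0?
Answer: -216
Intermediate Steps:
g(X, L) = 7*X (g(X, L) = 7*(X + 0) = 7*X)
q(K) = (-2 + K)*(5 + 7*K)
I = -6 (I = -6*1 = -6)
I*q(-2) = -6*(-10 - 9*(-2) + 7*(-2)²) = -6*(-10 + 18 + 7*4) = -6*(-10 + 18 + 28) = -6*36 = -216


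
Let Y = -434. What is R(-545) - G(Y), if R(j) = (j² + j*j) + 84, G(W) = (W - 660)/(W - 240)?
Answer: 200222611/337 ≈ 5.9413e+5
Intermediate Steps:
G(W) = (-660 + W)/(-240 + W)
R(j) = 84 + 2*j² (R(j) = (j² + j²) + 84 = 2*j² + 84 = 84 + 2*j²)
R(-545) - G(Y) = (84 + 2*(-545)²) - (-660 - 434)/(-240 - 434) = (84 + 2*297025) - (-1094)/(-674) = (84 + 594050) - (-1)*(-1094)/674 = 594134 - 1*547/337 = 594134 - 547/337 = 200222611/337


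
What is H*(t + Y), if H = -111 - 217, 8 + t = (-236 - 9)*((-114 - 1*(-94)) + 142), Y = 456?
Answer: 9656976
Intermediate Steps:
t = -29898 (t = -8 + (-236 - 9)*((-114 - 1*(-94)) + 142) = -8 - 245*((-114 + 94) + 142) = -8 - 245*(-20 + 142) = -8 - 245*122 = -8 - 29890 = -29898)
H = -328
H*(t + Y) = -328*(-29898 + 456) = -328*(-29442) = 9656976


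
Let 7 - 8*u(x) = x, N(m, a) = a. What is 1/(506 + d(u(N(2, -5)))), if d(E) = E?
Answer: 2/1015 ≈ 0.0019704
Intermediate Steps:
u(x) = 7/8 - x/8
1/(506 + d(u(N(2, -5)))) = 1/(506 + (7/8 - ⅛*(-5))) = 1/(506 + (7/8 + 5/8)) = 1/(506 + 3/2) = 1/(1015/2) = 2/1015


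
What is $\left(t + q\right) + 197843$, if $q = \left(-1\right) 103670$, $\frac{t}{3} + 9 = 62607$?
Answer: $281967$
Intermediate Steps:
$t = 187794$ ($t = -27 + 3 \cdot 62607 = -27 + 187821 = 187794$)
$q = -103670$
$\left(t + q\right) + 197843 = \left(187794 - 103670\right) + 197843 = 84124 + 197843 = 281967$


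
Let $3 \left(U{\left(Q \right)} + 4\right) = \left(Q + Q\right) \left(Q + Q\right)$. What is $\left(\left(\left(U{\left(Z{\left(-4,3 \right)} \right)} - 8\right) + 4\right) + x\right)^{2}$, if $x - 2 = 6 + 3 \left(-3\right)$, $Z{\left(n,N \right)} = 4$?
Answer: $\frac{1369}{9} \approx 152.11$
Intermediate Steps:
$U{\left(Q \right)} = -4 + \frac{4 Q^{2}}{3}$ ($U{\left(Q \right)} = -4 + \frac{\left(Q + Q\right) \left(Q + Q\right)}{3} = -4 + \frac{2 Q 2 Q}{3} = -4 + \frac{4 Q^{2}}{3}$)
$x = -1$ ($x = 2 + \left(6 + 3 \left(-3\right)\right) = 2 + \left(6 - 9\right) = 2 - 3 = -1$)
$\left(\left(\left(U{\left(Z{\left(-4,3 \right)} \right)} - 8\right) + 4\right) + x\right)^{2} = \left(\left(\left(\left(-4 + \frac{4 \cdot 4^{2}}{3}\right) - 8\right) + 4\right) - 1\right)^{2} = \left(\left(\left(\left(-4 + \frac{4}{3} \cdot 16\right) - 8\right) + 4\right) - 1\right)^{2} = \left(\left(\left(\left(-4 + \frac{64}{3}\right) - 8\right) + 4\right) - 1\right)^{2} = \left(\left(\left(\frac{52}{3} - 8\right) + 4\right) - 1\right)^{2} = \left(\left(\frac{28}{3} + 4\right) - 1\right)^{2} = \left(\frac{40}{3} - 1\right)^{2} = \left(\frac{37}{3}\right)^{2} = \frac{1369}{9}$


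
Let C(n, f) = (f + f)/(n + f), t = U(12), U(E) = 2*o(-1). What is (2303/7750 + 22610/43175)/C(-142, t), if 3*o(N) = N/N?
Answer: -582278193/6692125 ≈ -87.010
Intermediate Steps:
o(N) = ⅓ (o(N) = (N/N)/3 = (⅓)*1 = ⅓)
U(E) = ⅔ (U(E) = 2*(⅓) = ⅔)
t = ⅔ ≈ 0.66667
C(n, f) = 2*f/(f + n) (C(n, f) = (2*f)/(f + n) = 2*f/(f + n))
(2303/7750 + 22610/43175)/C(-142, t) = (2303/7750 + 22610/43175)/((2*(⅔)/(⅔ - 142))) = (2303*(1/7750) + 22610*(1/43175))/((2*(⅔)/(-424/3))) = (2303/7750 + 4522/8635)/((2*(⅔)*(-3/424))) = 10986381/(13384250*(-1/106)) = (10986381/13384250)*(-106) = -582278193/6692125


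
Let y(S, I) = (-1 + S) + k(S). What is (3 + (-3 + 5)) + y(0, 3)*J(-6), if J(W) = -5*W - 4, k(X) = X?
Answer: -21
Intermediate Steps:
y(S, I) = -1 + 2*S (y(S, I) = (-1 + S) + S = -1 + 2*S)
J(W) = -4 - 5*W
(3 + (-3 + 5)) + y(0, 3)*J(-6) = (3 + (-3 + 5)) + (-1 + 2*0)*(-4 - 5*(-6)) = (3 + 2) + (-1 + 0)*(-4 + 30) = 5 - 1*26 = 5 - 26 = -21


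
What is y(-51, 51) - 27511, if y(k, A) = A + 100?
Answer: -27360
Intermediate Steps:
y(k, A) = 100 + A
y(-51, 51) - 27511 = (100 + 51) - 27511 = 151 - 27511 = -27360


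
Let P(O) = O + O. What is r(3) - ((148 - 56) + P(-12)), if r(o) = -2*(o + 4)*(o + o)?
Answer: -152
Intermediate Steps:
P(O) = 2*O
r(o) = -4*o*(4 + o) (r(o) = -2*(4 + o)*2*o = -4*o*(4 + o))
r(3) - ((148 - 56) + P(-12)) = -4*3*(4 + 3) - ((148 - 56) + 2*(-12)) = -4*3*7 - (92 - 24) = -84 - 1*68 = -84 - 68 = -152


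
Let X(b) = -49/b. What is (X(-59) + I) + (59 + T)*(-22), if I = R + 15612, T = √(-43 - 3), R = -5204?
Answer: 537539/59 - 22*I*√46 ≈ 9110.8 - 149.21*I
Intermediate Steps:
T = I*√46 (T = √(-46) = I*√46 ≈ 6.7823*I)
I = 10408 (I = -5204 + 15612 = 10408)
(X(-59) + I) + (59 + T)*(-22) = (-49/(-59) + 10408) + (59 + I*√46)*(-22) = (-49*(-1/59) + 10408) + (-1298 - 22*I*√46) = (49/59 + 10408) + (-1298 - 22*I*√46) = 614121/59 + (-1298 - 22*I*√46) = 537539/59 - 22*I*√46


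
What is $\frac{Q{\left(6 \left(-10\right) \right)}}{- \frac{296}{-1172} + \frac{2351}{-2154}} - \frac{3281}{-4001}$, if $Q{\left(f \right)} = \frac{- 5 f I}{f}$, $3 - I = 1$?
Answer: $\frac{26988306827}{2118317447} \approx 12.74$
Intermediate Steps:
$I = 2$ ($I = 3 - 1 = 2$)
$Q{\left(f \right)} = -10$ ($Q{\left(f \right)} = \frac{- 5 f 2}{f} = \frac{\left(-10\right) f}{f} = -10$)
$\frac{Q{\left(6 \left(-10\right) \right)}}{- \frac{296}{-1172} + \frac{2351}{-2154}} - \frac{3281}{-4001} = - \frac{10}{- \frac{296}{-1172} + \frac{2351}{-2154}} - \frac{3281}{-4001} = - \frac{10}{\left(-296\right) \left(- \frac{1}{1172}\right) + 2351 \left(- \frac{1}{2154}\right)} - - \frac{3281}{4001} = - \frac{10}{\frac{74}{293} - \frac{2351}{2154}} + \frac{3281}{4001} = - \frac{10}{- \frac{529447}{631122}} + \frac{3281}{4001} = \left(-10\right) \left(- \frac{631122}{529447}\right) + \frac{3281}{4001} = \frac{6311220}{529447} + \frac{3281}{4001} = \frac{26988306827}{2118317447}$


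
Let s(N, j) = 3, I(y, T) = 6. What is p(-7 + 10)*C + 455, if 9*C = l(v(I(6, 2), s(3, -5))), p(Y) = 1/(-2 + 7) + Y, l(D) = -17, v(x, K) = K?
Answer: 20203/45 ≈ 448.96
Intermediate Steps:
p(Y) = ⅕ + Y (p(Y) = 1/5 + Y = ⅕ + Y)
C = -17/9 (C = (⅑)*(-17) = -17/9 ≈ -1.8889)
p(-7 + 10)*C + 455 = (⅕ + (-7 + 10))*(-17/9) + 455 = (⅕ + 3)*(-17/9) + 455 = (16/5)*(-17/9) + 455 = -272/45 + 455 = 20203/45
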